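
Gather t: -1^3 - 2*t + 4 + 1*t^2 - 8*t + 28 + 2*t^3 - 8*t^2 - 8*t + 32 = 2*t^3 - 7*t^2 - 18*t + 63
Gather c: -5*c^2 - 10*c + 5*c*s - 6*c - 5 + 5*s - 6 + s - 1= -5*c^2 + c*(5*s - 16) + 6*s - 12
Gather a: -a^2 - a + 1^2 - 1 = -a^2 - a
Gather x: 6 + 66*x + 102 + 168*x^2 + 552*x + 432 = 168*x^2 + 618*x + 540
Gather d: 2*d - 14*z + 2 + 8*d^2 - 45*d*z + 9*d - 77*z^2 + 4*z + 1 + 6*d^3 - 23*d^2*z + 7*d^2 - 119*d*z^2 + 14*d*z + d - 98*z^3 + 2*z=6*d^3 + d^2*(15 - 23*z) + d*(-119*z^2 - 31*z + 12) - 98*z^3 - 77*z^2 - 8*z + 3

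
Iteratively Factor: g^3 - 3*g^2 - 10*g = (g)*(g^2 - 3*g - 10) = g*(g + 2)*(g - 5)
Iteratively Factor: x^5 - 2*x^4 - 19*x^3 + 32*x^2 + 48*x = (x)*(x^4 - 2*x^3 - 19*x^2 + 32*x + 48) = x*(x + 4)*(x^3 - 6*x^2 + 5*x + 12) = x*(x + 1)*(x + 4)*(x^2 - 7*x + 12) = x*(x - 3)*(x + 1)*(x + 4)*(x - 4)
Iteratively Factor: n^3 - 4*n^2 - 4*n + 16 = (n - 4)*(n^2 - 4) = (n - 4)*(n + 2)*(n - 2)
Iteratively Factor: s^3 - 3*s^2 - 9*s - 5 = (s - 5)*(s^2 + 2*s + 1) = (s - 5)*(s + 1)*(s + 1)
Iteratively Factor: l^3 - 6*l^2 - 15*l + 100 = (l - 5)*(l^2 - l - 20) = (l - 5)*(l + 4)*(l - 5)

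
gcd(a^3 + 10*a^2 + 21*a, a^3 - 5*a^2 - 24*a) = a^2 + 3*a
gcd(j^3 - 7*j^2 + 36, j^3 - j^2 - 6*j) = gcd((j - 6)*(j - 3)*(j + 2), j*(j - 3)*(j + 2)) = j^2 - j - 6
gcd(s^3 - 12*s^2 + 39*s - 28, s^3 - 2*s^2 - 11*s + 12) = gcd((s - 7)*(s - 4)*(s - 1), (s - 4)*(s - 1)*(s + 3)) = s^2 - 5*s + 4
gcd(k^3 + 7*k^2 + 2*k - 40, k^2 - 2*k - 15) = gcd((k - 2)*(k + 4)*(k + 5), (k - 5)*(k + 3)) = 1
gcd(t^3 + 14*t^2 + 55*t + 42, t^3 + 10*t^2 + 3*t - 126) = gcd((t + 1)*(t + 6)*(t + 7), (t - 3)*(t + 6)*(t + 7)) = t^2 + 13*t + 42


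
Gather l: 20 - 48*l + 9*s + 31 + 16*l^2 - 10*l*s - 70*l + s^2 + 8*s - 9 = 16*l^2 + l*(-10*s - 118) + s^2 + 17*s + 42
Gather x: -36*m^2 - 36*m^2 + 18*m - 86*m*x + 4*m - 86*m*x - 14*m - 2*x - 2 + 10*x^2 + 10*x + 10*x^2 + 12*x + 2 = -72*m^2 + 8*m + 20*x^2 + x*(20 - 172*m)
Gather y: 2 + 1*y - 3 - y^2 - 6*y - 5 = -y^2 - 5*y - 6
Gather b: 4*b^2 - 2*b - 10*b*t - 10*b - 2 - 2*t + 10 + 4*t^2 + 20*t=4*b^2 + b*(-10*t - 12) + 4*t^2 + 18*t + 8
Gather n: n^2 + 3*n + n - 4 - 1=n^2 + 4*n - 5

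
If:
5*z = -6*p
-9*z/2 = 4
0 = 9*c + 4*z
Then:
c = 32/81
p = 20/27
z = -8/9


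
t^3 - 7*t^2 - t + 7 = (t - 7)*(t - 1)*(t + 1)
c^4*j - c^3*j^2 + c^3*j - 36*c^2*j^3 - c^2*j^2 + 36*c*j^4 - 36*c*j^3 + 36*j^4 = (c - 6*j)*(c - j)*(c + 6*j)*(c*j + j)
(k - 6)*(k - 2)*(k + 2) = k^3 - 6*k^2 - 4*k + 24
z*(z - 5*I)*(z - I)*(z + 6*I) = z^4 + 31*z^2 - 30*I*z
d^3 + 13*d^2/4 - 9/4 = (d - 3/4)*(d + 1)*(d + 3)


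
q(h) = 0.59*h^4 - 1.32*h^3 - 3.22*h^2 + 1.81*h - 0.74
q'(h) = 2.36*h^3 - 3.96*h^2 - 6.44*h + 1.81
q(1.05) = -3.20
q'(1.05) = -6.59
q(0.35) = -0.55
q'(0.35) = -0.83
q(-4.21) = 218.41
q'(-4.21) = -217.36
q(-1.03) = -3.91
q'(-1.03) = 1.66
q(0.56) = -0.91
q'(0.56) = -2.62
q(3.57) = 0.46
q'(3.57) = 35.73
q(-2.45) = 16.17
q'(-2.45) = -40.89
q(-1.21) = -4.04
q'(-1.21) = -0.38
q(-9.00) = 4555.42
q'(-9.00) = -1981.43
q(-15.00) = 33571.36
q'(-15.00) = -8757.59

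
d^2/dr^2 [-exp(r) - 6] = -exp(r)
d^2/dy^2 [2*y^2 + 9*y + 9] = 4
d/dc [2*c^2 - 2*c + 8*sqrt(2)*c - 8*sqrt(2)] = 4*c - 2 + 8*sqrt(2)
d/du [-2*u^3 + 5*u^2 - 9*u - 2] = -6*u^2 + 10*u - 9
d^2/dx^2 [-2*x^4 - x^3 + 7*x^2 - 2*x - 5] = -24*x^2 - 6*x + 14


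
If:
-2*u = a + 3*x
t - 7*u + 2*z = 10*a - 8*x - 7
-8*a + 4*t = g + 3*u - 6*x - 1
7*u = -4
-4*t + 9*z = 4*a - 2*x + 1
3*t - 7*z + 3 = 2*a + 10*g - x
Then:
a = 90187/54593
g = -37973/54593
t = 147733/54593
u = -4/7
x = -9265/54593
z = 113867/54593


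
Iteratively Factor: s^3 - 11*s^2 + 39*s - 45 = (s - 5)*(s^2 - 6*s + 9) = (s - 5)*(s - 3)*(s - 3)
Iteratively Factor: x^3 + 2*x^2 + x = (x + 1)*(x^2 + x) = (x + 1)^2*(x)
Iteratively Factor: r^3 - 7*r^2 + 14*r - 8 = (r - 4)*(r^2 - 3*r + 2) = (r - 4)*(r - 1)*(r - 2)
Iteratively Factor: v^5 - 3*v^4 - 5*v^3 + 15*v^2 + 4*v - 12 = (v - 2)*(v^4 - v^3 - 7*v^2 + v + 6) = (v - 3)*(v - 2)*(v^3 + 2*v^2 - v - 2) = (v - 3)*(v - 2)*(v + 1)*(v^2 + v - 2) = (v - 3)*(v - 2)*(v + 1)*(v + 2)*(v - 1)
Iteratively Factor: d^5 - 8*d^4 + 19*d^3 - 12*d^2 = (d - 4)*(d^4 - 4*d^3 + 3*d^2) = (d - 4)*(d - 1)*(d^3 - 3*d^2) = d*(d - 4)*(d - 1)*(d^2 - 3*d) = d^2*(d - 4)*(d - 1)*(d - 3)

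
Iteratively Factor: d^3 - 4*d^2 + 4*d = (d - 2)*(d^2 - 2*d) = d*(d - 2)*(d - 2)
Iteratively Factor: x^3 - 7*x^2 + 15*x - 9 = (x - 1)*(x^2 - 6*x + 9) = (x - 3)*(x - 1)*(x - 3)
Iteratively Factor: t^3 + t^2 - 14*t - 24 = (t - 4)*(t^2 + 5*t + 6) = (t - 4)*(t + 2)*(t + 3)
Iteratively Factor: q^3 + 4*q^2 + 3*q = (q + 3)*(q^2 + q) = q*(q + 3)*(q + 1)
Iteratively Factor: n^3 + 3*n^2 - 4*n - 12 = (n + 2)*(n^2 + n - 6) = (n + 2)*(n + 3)*(n - 2)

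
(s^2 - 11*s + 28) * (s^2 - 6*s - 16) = s^4 - 17*s^3 + 78*s^2 + 8*s - 448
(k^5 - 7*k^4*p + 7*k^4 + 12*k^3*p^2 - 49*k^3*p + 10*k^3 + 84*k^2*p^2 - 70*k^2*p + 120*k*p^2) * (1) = k^5 - 7*k^4*p + 7*k^4 + 12*k^3*p^2 - 49*k^3*p + 10*k^3 + 84*k^2*p^2 - 70*k^2*p + 120*k*p^2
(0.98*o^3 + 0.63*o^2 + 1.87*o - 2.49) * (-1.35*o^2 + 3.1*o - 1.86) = -1.323*o^5 + 2.1875*o^4 - 2.3943*o^3 + 7.9867*o^2 - 11.1972*o + 4.6314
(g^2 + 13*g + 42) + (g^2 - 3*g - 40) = 2*g^2 + 10*g + 2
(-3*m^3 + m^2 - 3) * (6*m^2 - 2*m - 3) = -18*m^5 + 12*m^4 + 7*m^3 - 21*m^2 + 6*m + 9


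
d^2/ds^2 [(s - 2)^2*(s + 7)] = 6*s + 6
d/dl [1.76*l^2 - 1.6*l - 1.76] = 3.52*l - 1.6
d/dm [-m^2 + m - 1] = 1 - 2*m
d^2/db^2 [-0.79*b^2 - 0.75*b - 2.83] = -1.58000000000000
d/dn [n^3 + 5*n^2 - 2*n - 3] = 3*n^2 + 10*n - 2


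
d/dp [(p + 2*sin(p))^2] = 2*(p + 2*sin(p))*(2*cos(p) + 1)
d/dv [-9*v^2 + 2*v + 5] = 2 - 18*v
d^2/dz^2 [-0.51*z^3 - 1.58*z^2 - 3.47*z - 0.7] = -3.06*z - 3.16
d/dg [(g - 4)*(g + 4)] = 2*g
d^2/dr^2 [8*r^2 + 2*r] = 16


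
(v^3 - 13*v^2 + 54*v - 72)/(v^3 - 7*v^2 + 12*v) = (v - 6)/v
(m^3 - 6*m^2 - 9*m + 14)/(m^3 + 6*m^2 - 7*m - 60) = (m^3 - 6*m^2 - 9*m + 14)/(m^3 + 6*m^2 - 7*m - 60)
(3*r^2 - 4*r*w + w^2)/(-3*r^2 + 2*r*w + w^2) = (-3*r + w)/(3*r + w)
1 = 1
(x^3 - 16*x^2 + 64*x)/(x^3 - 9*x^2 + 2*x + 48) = x*(x - 8)/(x^2 - x - 6)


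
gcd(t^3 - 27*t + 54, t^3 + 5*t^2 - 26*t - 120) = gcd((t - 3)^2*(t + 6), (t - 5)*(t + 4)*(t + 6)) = t + 6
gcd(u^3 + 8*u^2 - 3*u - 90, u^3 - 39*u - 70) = u + 5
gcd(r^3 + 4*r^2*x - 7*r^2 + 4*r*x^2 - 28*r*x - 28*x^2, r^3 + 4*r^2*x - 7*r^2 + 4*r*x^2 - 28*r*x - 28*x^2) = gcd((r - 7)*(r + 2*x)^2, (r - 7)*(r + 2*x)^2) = r^3 + 4*r^2*x - 7*r^2 + 4*r*x^2 - 28*r*x - 28*x^2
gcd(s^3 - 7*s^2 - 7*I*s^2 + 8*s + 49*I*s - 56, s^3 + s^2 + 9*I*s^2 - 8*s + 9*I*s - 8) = s + I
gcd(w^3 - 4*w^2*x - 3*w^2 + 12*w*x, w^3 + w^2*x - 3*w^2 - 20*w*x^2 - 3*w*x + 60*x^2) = -w^2 + 4*w*x + 3*w - 12*x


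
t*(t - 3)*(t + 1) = t^3 - 2*t^2 - 3*t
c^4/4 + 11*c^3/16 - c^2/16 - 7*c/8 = c*(c/4 + 1/2)*(c - 1)*(c + 7/4)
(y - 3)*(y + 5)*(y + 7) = y^3 + 9*y^2 - y - 105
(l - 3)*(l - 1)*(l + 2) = l^3 - 2*l^2 - 5*l + 6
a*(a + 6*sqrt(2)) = a^2 + 6*sqrt(2)*a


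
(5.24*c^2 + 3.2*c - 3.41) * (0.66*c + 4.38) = 3.4584*c^3 + 25.0632*c^2 + 11.7654*c - 14.9358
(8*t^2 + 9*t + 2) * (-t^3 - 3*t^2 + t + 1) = -8*t^5 - 33*t^4 - 21*t^3 + 11*t^2 + 11*t + 2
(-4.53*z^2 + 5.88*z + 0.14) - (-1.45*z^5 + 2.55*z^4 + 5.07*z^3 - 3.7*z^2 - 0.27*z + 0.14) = 1.45*z^5 - 2.55*z^4 - 5.07*z^3 - 0.83*z^2 + 6.15*z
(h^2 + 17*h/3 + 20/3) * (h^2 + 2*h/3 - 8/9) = h^4 + 19*h^3/3 + 86*h^2/9 - 16*h/27 - 160/27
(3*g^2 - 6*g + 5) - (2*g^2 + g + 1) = g^2 - 7*g + 4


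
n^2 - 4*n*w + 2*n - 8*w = (n + 2)*(n - 4*w)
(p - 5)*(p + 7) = p^2 + 2*p - 35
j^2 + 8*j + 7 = (j + 1)*(j + 7)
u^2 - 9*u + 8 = (u - 8)*(u - 1)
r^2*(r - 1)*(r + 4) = r^4 + 3*r^3 - 4*r^2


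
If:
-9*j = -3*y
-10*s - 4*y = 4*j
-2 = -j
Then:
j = 2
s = -16/5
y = 6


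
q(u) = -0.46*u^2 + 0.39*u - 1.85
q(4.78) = -10.50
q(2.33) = -3.44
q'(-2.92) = 3.08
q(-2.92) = -6.91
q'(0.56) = -0.13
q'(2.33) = -1.75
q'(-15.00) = 14.19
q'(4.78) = -4.01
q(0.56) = -1.78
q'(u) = 0.39 - 0.92*u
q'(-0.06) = 0.45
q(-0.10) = -1.89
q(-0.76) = -2.41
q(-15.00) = -111.20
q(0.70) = -1.80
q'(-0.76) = 1.09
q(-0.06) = -1.88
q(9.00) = -35.60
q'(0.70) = -0.25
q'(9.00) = -7.89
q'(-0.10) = 0.48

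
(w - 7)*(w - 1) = w^2 - 8*w + 7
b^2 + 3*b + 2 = (b + 1)*(b + 2)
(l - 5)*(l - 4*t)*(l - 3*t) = l^3 - 7*l^2*t - 5*l^2 + 12*l*t^2 + 35*l*t - 60*t^2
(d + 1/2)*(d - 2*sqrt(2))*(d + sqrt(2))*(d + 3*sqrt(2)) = d^4 + d^3/2 + 2*sqrt(2)*d^3 - 10*d^2 + sqrt(2)*d^2 - 12*sqrt(2)*d - 5*d - 6*sqrt(2)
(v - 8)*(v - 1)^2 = v^3 - 10*v^2 + 17*v - 8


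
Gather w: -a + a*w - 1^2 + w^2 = a*w - a + w^2 - 1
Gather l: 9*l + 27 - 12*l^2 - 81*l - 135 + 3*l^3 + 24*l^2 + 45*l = 3*l^3 + 12*l^2 - 27*l - 108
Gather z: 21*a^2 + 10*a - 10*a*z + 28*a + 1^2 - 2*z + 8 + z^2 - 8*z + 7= 21*a^2 + 38*a + z^2 + z*(-10*a - 10) + 16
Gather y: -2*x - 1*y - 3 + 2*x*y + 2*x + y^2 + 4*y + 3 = y^2 + y*(2*x + 3)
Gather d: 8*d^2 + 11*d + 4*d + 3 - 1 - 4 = 8*d^2 + 15*d - 2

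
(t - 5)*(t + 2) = t^2 - 3*t - 10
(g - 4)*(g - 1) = g^2 - 5*g + 4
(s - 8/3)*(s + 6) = s^2 + 10*s/3 - 16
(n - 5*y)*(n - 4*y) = n^2 - 9*n*y + 20*y^2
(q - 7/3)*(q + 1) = q^2 - 4*q/3 - 7/3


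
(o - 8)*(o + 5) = o^2 - 3*o - 40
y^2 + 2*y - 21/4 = (y - 3/2)*(y + 7/2)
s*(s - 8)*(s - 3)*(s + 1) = s^4 - 10*s^3 + 13*s^2 + 24*s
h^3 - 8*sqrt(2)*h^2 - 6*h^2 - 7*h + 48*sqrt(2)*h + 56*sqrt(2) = (h - 7)*(h + 1)*(h - 8*sqrt(2))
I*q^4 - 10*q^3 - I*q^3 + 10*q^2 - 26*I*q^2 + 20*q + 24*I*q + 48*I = (q - 2)*(q + 4*I)*(q + 6*I)*(I*q + I)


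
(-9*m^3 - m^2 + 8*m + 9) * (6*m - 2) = -54*m^4 + 12*m^3 + 50*m^2 + 38*m - 18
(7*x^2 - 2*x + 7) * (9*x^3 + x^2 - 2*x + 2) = 63*x^5 - 11*x^4 + 47*x^3 + 25*x^2 - 18*x + 14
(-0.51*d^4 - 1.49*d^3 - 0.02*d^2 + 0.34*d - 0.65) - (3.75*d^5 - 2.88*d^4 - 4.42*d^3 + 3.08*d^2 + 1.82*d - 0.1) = -3.75*d^5 + 2.37*d^4 + 2.93*d^3 - 3.1*d^2 - 1.48*d - 0.55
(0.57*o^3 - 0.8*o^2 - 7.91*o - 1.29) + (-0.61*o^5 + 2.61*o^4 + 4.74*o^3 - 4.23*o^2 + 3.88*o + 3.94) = -0.61*o^5 + 2.61*o^4 + 5.31*o^3 - 5.03*o^2 - 4.03*o + 2.65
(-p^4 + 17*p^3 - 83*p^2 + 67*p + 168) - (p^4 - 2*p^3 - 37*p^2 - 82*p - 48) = -2*p^4 + 19*p^3 - 46*p^2 + 149*p + 216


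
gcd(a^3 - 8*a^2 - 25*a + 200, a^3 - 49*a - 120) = a^2 - 3*a - 40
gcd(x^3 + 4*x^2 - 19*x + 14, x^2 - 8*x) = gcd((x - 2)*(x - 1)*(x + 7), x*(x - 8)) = 1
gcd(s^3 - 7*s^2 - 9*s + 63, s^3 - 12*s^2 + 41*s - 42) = s^2 - 10*s + 21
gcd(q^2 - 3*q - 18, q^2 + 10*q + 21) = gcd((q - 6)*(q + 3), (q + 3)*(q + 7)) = q + 3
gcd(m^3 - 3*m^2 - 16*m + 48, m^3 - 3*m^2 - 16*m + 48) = m^3 - 3*m^2 - 16*m + 48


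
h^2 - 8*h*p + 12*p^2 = (h - 6*p)*(h - 2*p)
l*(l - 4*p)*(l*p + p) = l^3*p - 4*l^2*p^2 + l^2*p - 4*l*p^2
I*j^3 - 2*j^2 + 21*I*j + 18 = (j - 3*I)*(j + 6*I)*(I*j + 1)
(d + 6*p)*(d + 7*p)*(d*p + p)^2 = d^4*p^2 + 13*d^3*p^3 + 2*d^3*p^2 + 42*d^2*p^4 + 26*d^2*p^3 + d^2*p^2 + 84*d*p^4 + 13*d*p^3 + 42*p^4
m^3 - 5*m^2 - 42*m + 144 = (m - 8)*(m - 3)*(m + 6)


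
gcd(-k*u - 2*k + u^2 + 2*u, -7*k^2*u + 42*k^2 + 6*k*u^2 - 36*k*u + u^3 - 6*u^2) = -k + u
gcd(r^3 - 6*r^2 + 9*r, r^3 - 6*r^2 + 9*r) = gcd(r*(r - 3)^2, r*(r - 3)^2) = r^3 - 6*r^2 + 9*r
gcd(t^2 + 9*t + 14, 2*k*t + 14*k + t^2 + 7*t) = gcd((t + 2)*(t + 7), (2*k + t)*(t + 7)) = t + 7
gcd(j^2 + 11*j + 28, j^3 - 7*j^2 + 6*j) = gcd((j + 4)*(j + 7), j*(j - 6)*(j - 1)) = 1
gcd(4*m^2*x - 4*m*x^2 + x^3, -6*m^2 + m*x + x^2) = -2*m + x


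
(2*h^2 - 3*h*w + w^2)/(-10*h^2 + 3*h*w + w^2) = (-h + w)/(5*h + w)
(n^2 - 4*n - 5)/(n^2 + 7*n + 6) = (n - 5)/(n + 6)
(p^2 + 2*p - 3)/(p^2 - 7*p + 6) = (p + 3)/(p - 6)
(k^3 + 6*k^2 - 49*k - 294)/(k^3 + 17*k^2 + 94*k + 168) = (k - 7)/(k + 4)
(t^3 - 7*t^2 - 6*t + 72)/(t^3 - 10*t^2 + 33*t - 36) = (t^2 - 3*t - 18)/(t^2 - 6*t + 9)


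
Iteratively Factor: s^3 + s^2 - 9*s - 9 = (s - 3)*(s^2 + 4*s + 3) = (s - 3)*(s + 1)*(s + 3)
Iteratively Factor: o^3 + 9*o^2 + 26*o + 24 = (o + 3)*(o^2 + 6*o + 8) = (o + 2)*(o + 3)*(o + 4)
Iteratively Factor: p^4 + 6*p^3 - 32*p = (p)*(p^3 + 6*p^2 - 32) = p*(p - 2)*(p^2 + 8*p + 16) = p*(p - 2)*(p + 4)*(p + 4)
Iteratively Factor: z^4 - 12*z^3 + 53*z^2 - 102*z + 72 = (z - 4)*(z^3 - 8*z^2 + 21*z - 18) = (z - 4)*(z - 3)*(z^2 - 5*z + 6) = (z - 4)*(z - 3)^2*(z - 2)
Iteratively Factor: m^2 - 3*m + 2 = (m - 2)*(m - 1)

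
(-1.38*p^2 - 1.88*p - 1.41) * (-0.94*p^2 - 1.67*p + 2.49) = 1.2972*p^4 + 4.0718*p^3 + 1.0288*p^2 - 2.3265*p - 3.5109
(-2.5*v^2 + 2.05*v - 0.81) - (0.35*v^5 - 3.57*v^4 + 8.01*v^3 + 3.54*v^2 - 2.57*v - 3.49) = -0.35*v^5 + 3.57*v^4 - 8.01*v^3 - 6.04*v^2 + 4.62*v + 2.68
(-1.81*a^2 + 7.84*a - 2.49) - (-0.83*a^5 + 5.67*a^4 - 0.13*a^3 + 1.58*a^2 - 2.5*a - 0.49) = 0.83*a^5 - 5.67*a^4 + 0.13*a^3 - 3.39*a^2 + 10.34*a - 2.0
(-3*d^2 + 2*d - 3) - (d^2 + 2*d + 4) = -4*d^2 - 7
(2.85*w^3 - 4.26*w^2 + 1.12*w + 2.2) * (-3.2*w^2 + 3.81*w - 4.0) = -9.12*w^5 + 24.4905*w^4 - 31.2146*w^3 + 14.2672*w^2 + 3.902*w - 8.8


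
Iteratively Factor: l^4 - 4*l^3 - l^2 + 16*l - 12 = (l - 3)*(l^3 - l^2 - 4*l + 4) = (l - 3)*(l - 1)*(l^2 - 4) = (l - 3)*(l - 2)*(l - 1)*(l + 2)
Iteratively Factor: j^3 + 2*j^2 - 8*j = (j - 2)*(j^2 + 4*j) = j*(j - 2)*(j + 4)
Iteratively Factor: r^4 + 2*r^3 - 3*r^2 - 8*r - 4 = (r + 2)*(r^3 - 3*r - 2) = (r - 2)*(r + 2)*(r^2 + 2*r + 1) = (r - 2)*(r + 1)*(r + 2)*(r + 1)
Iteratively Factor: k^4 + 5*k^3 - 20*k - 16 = (k + 4)*(k^3 + k^2 - 4*k - 4) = (k + 2)*(k + 4)*(k^2 - k - 2) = (k + 1)*(k + 2)*(k + 4)*(k - 2)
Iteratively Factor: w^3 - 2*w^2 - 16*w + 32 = (w + 4)*(w^2 - 6*w + 8) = (w - 4)*(w + 4)*(w - 2)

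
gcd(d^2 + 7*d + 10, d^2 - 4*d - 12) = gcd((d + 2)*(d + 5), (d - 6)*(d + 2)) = d + 2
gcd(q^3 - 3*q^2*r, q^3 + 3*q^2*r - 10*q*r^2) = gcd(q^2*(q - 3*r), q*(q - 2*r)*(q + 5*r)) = q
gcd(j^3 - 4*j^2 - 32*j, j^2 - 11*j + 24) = j - 8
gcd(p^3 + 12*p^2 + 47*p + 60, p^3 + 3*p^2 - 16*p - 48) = p^2 + 7*p + 12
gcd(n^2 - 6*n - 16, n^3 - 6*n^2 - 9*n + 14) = n + 2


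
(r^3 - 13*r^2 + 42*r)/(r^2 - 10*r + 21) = r*(r - 6)/(r - 3)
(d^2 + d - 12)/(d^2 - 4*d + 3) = (d + 4)/(d - 1)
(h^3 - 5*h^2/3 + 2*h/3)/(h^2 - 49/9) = 3*h*(3*h^2 - 5*h + 2)/(9*h^2 - 49)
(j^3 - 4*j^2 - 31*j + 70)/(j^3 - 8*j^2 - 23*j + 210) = (j - 2)/(j - 6)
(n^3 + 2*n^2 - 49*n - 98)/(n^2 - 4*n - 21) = (n^2 + 9*n + 14)/(n + 3)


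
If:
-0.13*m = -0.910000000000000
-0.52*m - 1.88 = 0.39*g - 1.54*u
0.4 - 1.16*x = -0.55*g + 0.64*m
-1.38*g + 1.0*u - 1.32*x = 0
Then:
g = 4.69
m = 7.00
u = 4.77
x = -1.29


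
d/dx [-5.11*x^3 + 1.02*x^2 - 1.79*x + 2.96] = -15.33*x^2 + 2.04*x - 1.79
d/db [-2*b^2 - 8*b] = -4*b - 8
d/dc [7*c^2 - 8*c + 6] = 14*c - 8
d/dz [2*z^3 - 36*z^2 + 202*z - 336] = 6*z^2 - 72*z + 202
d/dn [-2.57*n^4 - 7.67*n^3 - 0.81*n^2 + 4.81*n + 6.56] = -10.28*n^3 - 23.01*n^2 - 1.62*n + 4.81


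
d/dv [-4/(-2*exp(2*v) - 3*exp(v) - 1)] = (-16*exp(v) - 12)*exp(v)/(2*exp(2*v) + 3*exp(v) + 1)^2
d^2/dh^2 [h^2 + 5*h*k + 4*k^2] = 2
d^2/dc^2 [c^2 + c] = 2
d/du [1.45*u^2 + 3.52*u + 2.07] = 2.9*u + 3.52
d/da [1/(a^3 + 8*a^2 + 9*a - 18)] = (-3*a^2 - 16*a - 9)/(a^3 + 8*a^2 + 9*a - 18)^2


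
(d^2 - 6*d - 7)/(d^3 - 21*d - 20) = (d - 7)/(d^2 - d - 20)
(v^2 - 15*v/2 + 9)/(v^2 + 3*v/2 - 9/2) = (v - 6)/(v + 3)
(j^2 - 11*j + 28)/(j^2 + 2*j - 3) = (j^2 - 11*j + 28)/(j^2 + 2*j - 3)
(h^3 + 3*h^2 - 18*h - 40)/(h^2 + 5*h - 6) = (h^3 + 3*h^2 - 18*h - 40)/(h^2 + 5*h - 6)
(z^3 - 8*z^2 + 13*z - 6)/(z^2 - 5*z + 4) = (z^2 - 7*z + 6)/(z - 4)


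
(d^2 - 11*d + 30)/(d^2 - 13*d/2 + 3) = 2*(d - 5)/(2*d - 1)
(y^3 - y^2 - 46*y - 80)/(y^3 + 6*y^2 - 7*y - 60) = (y^2 - 6*y - 16)/(y^2 + y - 12)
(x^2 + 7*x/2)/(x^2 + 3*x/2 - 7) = x/(x - 2)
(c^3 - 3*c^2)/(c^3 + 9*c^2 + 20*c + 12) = c^2*(c - 3)/(c^3 + 9*c^2 + 20*c + 12)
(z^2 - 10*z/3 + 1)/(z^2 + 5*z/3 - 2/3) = (z - 3)/(z + 2)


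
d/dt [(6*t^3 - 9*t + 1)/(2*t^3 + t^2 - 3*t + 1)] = (6*t^4 + 21*t^2 - 2*t - 6)/(4*t^6 + 4*t^5 - 11*t^4 - 2*t^3 + 11*t^2 - 6*t + 1)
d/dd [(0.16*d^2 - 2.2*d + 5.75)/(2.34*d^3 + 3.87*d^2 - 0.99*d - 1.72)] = (-0.3744*d^4 + 10.296*d^3 - 32.0094*d^2 - 45.0554*d + 9.4765)/(5.4756*d^6 + 18.1116*d^5 + 10.3437*d^4 - 15.7122*d^3 - 12.3327*d^2 + 3.4056*d + 2.9584)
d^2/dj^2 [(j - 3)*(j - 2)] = 2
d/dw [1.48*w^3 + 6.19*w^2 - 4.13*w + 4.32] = 4.44*w^2 + 12.38*w - 4.13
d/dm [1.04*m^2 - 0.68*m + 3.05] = 2.08*m - 0.68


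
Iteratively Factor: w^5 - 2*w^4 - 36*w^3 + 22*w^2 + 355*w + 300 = (w + 4)*(w^4 - 6*w^3 - 12*w^2 + 70*w + 75) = (w - 5)*(w + 4)*(w^3 - w^2 - 17*w - 15) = (w - 5)*(w + 3)*(w + 4)*(w^2 - 4*w - 5) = (w - 5)^2*(w + 3)*(w + 4)*(w + 1)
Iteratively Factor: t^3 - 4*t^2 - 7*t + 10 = (t - 5)*(t^2 + t - 2) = (t - 5)*(t - 1)*(t + 2)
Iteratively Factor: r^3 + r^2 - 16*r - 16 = (r - 4)*(r^2 + 5*r + 4) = (r - 4)*(r + 4)*(r + 1)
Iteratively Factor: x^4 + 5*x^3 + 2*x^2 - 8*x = (x - 1)*(x^3 + 6*x^2 + 8*x) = (x - 1)*(x + 2)*(x^2 + 4*x) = x*(x - 1)*(x + 2)*(x + 4)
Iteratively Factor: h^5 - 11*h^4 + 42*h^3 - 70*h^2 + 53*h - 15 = (h - 1)*(h^4 - 10*h^3 + 32*h^2 - 38*h + 15) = (h - 3)*(h - 1)*(h^3 - 7*h^2 + 11*h - 5) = (h - 5)*(h - 3)*(h - 1)*(h^2 - 2*h + 1) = (h - 5)*(h - 3)*(h - 1)^2*(h - 1)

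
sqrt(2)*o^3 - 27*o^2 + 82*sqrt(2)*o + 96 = (o - 8*sqrt(2))*(o - 6*sqrt(2))*(sqrt(2)*o + 1)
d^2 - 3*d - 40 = (d - 8)*(d + 5)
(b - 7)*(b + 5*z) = b^2 + 5*b*z - 7*b - 35*z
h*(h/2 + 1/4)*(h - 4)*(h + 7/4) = h^4/2 - 7*h^3/8 - 65*h^2/16 - 7*h/4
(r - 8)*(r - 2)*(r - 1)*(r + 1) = r^4 - 10*r^3 + 15*r^2 + 10*r - 16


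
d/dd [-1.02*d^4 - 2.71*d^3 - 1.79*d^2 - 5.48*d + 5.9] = -4.08*d^3 - 8.13*d^2 - 3.58*d - 5.48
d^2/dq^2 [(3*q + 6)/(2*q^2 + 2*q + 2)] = 3*(-3*(q + 1)*(q^2 + q + 1) + (q + 2)*(2*q + 1)^2)/(q^2 + q + 1)^3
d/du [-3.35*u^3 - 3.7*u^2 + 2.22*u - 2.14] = -10.05*u^2 - 7.4*u + 2.22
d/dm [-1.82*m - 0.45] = -1.82000000000000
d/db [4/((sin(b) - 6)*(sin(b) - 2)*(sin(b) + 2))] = 4*(-3*sin(b)^2 + 12*sin(b) + 4)*cos(b)/((sin(b) - 6)^2*(sin(b) - 2)^2*(sin(b) + 2)^2)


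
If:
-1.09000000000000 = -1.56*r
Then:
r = 0.70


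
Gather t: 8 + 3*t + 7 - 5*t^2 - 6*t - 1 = -5*t^2 - 3*t + 14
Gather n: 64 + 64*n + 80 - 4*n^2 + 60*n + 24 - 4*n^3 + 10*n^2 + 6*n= -4*n^3 + 6*n^2 + 130*n + 168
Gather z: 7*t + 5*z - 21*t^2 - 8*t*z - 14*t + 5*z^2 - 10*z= -21*t^2 - 7*t + 5*z^2 + z*(-8*t - 5)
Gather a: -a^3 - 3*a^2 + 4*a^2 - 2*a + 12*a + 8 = -a^3 + a^2 + 10*a + 8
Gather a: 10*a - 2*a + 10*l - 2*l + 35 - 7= 8*a + 8*l + 28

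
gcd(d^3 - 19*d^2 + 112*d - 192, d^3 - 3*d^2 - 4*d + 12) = d - 3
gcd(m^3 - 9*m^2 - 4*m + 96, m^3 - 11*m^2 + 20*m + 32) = m^2 - 12*m + 32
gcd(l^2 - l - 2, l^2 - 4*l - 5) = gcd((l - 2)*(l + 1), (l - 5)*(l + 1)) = l + 1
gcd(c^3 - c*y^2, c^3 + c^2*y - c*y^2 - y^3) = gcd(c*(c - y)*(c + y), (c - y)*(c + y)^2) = -c^2 + y^2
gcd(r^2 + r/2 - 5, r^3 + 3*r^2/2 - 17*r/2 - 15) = r + 5/2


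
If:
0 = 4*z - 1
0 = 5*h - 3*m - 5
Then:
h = 3*m/5 + 1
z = 1/4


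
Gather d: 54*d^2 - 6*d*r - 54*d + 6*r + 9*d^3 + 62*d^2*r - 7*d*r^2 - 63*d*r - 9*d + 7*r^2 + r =9*d^3 + d^2*(62*r + 54) + d*(-7*r^2 - 69*r - 63) + 7*r^2 + 7*r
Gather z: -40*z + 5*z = -35*z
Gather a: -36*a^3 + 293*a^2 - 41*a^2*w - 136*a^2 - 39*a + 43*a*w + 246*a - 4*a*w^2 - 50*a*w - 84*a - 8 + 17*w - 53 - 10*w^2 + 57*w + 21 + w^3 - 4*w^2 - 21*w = -36*a^3 + a^2*(157 - 41*w) + a*(-4*w^2 - 7*w + 123) + w^3 - 14*w^2 + 53*w - 40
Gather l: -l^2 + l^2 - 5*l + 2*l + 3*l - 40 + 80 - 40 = 0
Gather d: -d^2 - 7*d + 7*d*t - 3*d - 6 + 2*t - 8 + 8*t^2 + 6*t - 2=-d^2 + d*(7*t - 10) + 8*t^2 + 8*t - 16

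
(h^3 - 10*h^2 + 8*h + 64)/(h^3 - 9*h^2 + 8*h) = (h^2 - 2*h - 8)/(h*(h - 1))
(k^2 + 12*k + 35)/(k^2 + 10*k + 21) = (k + 5)/(k + 3)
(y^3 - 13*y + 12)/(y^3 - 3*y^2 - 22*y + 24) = (y - 3)/(y - 6)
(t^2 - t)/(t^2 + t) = (t - 1)/(t + 1)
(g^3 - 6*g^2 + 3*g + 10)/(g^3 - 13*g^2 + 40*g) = (g^2 - g - 2)/(g*(g - 8))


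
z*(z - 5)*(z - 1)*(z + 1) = z^4 - 5*z^3 - z^2 + 5*z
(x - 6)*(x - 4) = x^2 - 10*x + 24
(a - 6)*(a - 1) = a^2 - 7*a + 6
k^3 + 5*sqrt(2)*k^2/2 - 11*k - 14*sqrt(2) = (k - 2*sqrt(2))*(k + sqrt(2))*(k + 7*sqrt(2)/2)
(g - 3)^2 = g^2 - 6*g + 9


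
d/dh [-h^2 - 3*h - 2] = -2*h - 3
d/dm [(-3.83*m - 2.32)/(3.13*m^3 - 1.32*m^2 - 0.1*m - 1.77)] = (23.9758*m^3 + 16.7292*m^2 - 6.1248*m + 6.5471)/(9.7969*m^6 - 8.2632*m^5 + 1.1164*m^4 - 10.8162*m^3 + 4.6828*m^2 + 0.354*m + 3.1329)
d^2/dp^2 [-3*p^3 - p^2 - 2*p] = -18*p - 2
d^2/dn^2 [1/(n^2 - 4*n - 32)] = 2*(n^2 - 4*n - 4*(n - 2)^2 - 32)/(-n^2 + 4*n + 32)^3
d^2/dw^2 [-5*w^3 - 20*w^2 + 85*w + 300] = -30*w - 40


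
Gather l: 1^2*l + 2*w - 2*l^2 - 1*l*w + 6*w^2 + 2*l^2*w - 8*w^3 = l^2*(2*w - 2) + l*(1 - w) - 8*w^3 + 6*w^2 + 2*w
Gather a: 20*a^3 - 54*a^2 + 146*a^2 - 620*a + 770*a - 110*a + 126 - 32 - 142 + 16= 20*a^3 + 92*a^2 + 40*a - 32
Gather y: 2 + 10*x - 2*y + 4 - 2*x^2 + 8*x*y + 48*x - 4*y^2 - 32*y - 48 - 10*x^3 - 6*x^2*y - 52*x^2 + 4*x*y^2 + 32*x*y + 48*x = -10*x^3 - 54*x^2 + 106*x + y^2*(4*x - 4) + y*(-6*x^2 + 40*x - 34) - 42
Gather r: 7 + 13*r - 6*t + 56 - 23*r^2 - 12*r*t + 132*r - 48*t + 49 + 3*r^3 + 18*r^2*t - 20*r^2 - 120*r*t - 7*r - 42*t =3*r^3 + r^2*(18*t - 43) + r*(138 - 132*t) - 96*t + 112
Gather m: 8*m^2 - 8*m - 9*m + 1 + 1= 8*m^2 - 17*m + 2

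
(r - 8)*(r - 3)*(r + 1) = r^3 - 10*r^2 + 13*r + 24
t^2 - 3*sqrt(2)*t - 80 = (t - 8*sqrt(2))*(t + 5*sqrt(2))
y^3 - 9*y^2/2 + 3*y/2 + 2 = (y - 4)*(y - 1)*(y + 1/2)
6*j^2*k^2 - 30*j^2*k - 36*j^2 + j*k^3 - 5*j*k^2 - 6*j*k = (6*j + k)*(k - 6)*(j*k + j)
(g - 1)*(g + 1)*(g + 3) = g^3 + 3*g^2 - g - 3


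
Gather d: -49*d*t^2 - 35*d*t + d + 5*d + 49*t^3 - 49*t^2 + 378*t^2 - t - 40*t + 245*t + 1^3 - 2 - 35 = d*(-49*t^2 - 35*t + 6) + 49*t^3 + 329*t^2 + 204*t - 36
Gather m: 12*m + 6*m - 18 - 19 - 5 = 18*m - 42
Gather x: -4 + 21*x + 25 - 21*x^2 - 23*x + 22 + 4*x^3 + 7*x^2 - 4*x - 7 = 4*x^3 - 14*x^2 - 6*x + 36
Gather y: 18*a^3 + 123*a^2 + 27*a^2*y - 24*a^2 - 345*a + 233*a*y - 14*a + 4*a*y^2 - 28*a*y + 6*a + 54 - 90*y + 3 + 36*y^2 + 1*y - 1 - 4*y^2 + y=18*a^3 + 99*a^2 - 353*a + y^2*(4*a + 32) + y*(27*a^2 + 205*a - 88) + 56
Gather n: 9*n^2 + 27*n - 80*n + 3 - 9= 9*n^2 - 53*n - 6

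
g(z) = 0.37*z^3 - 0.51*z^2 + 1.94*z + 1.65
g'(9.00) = 82.67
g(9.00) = 247.53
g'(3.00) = 8.87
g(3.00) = 12.87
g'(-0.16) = 2.13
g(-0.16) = 1.33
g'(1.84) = 3.82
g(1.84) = 5.80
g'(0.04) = 1.90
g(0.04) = 1.73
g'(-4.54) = 29.45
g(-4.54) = -52.29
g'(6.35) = 40.22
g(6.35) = 88.14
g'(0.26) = 1.75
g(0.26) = 2.13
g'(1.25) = 2.40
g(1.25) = 4.00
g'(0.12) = 1.83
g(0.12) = 1.88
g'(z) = 1.11*z^2 - 1.02*z + 1.94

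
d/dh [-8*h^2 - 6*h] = -16*h - 6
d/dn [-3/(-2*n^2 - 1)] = -12*n/(2*n^2 + 1)^2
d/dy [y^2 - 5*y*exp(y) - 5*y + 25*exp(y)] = -5*y*exp(y) + 2*y + 20*exp(y) - 5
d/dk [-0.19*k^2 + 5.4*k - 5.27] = 5.4 - 0.38*k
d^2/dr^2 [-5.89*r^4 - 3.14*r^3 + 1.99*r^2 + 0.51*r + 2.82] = -70.68*r^2 - 18.84*r + 3.98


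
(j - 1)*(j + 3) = j^2 + 2*j - 3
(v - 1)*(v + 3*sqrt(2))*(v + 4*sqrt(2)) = v^3 - v^2 + 7*sqrt(2)*v^2 - 7*sqrt(2)*v + 24*v - 24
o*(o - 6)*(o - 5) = o^3 - 11*o^2 + 30*o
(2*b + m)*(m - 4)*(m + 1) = 2*b*m^2 - 6*b*m - 8*b + m^3 - 3*m^2 - 4*m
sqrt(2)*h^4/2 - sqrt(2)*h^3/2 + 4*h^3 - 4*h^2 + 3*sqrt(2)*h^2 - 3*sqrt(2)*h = h*(h - 1)*(h + 3*sqrt(2))*(sqrt(2)*h/2 + 1)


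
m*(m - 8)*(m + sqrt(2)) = m^3 - 8*m^2 + sqrt(2)*m^2 - 8*sqrt(2)*m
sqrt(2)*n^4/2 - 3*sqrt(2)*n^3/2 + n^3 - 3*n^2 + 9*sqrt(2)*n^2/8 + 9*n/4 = n*(n - 3/2)^2*(sqrt(2)*n/2 + 1)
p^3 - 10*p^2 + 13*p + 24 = (p - 8)*(p - 3)*(p + 1)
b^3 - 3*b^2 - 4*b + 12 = (b - 3)*(b - 2)*(b + 2)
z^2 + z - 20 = (z - 4)*(z + 5)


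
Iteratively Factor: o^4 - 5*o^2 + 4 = (o + 2)*(o^3 - 2*o^2 - o + 2) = (o - 2)*(o + 2)*(o^2 - 1) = (o - 2)*(o + 1)*(o + 2)*(o - 1)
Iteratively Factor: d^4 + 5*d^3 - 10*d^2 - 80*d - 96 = (d + 4)*(d^3 + d^2 - 14*d - 24) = (d + 2)*(d + 4)*(d^2 - d - 12) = (d - 4)*(d + 2)*(d + 4)*(d + 3)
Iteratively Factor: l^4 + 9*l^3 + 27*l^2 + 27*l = (l)*(l^3 + 9*l^2 + 27*l + 27) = l*(l + 3)*(l^2 + 6*l + 9) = l*(l + 3)^2*(l + 3)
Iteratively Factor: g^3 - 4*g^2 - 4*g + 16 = (g + 2)*(g^2 - 6*g + 8) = (g - 2)*(g + 2)*(g - 4)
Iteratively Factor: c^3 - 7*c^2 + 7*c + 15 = (c - 3)*(c^2 - 4*c - 5) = (c - 3)*(c + 1)*(c - 5)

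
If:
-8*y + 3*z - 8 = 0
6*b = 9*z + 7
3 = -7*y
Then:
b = 145/42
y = -3/7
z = 32/21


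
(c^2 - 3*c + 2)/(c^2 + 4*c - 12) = (c - 1)/(c + 6)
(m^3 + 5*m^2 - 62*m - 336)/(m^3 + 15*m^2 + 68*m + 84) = (m - 8)/(m + 2)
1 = 1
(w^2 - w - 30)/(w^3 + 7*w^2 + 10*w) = (w - 6)/(w*(w + 2))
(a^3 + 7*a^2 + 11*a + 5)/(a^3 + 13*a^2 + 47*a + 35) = (a + 1)/(a + 7)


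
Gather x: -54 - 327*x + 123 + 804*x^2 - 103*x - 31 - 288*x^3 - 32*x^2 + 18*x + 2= -288*x^3 + 772*x^2 - 412*x + 40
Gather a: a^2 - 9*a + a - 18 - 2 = a^2 - 8*a - 20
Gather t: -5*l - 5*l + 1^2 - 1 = -10*l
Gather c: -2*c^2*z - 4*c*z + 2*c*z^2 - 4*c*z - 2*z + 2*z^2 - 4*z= -2*c^2*z + c*(2*z^2 - 8*z) + 2*z^2 - 6*z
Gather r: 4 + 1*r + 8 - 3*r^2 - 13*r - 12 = -3*r^2 - 12*r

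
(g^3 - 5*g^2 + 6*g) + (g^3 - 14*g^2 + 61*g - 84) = 2*g^3 - 19*g^2 + 67*g - 84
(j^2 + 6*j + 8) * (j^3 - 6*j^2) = j^5 - 28*j^3 - 48*j^2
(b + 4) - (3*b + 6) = -2*b - 2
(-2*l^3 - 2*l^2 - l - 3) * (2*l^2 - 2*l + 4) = -4*l^5 - 6*l^3 - 12*l^2 + 2*l - 12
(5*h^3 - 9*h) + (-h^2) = 5*h^3 - h^2 - 9*h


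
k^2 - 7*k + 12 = (k - 4)*(k - 3)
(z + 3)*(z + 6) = z^2 + 9*z + 18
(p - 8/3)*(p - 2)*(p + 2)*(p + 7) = p^4 + 13*p^3/3 - 68*p^2/3 - 52*p/3 + 224/3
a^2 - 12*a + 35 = (a - 7)*(a - 5)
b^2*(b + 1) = b^3 + b^2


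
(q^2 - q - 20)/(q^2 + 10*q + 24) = (q - 5)/(q + 6)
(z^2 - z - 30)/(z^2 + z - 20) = (z - 6)/(z - 4)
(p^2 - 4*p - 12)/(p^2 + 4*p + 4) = (p - 6)/(p + 2)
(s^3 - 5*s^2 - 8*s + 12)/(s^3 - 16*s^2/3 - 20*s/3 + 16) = 3*(s - 1)/(3*s - 4)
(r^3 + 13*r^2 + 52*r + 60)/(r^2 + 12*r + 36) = (r^2 + 7*r + 10)/(r + 6)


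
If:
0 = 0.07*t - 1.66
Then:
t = 23.71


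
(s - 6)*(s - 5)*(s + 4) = s^3 - 7*s^2 - 14*s + 120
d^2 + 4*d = d*(d + 4)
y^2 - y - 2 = (y - 2)*(y + 1)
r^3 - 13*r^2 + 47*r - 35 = (r - 7)*(r - 5)*(r - 1)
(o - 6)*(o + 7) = o^2 + o - 42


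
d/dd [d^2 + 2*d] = 2*d + 2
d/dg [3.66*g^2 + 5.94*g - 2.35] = 7.32*g + 5.94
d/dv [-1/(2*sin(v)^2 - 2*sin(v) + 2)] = (2*sin(v) - 1)*cos(v)/(2*(sin(v)^2 - sin(v) + 1)^2)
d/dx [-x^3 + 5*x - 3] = 5 - 3*x^2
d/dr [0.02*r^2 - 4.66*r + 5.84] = 0.04*r - 4.66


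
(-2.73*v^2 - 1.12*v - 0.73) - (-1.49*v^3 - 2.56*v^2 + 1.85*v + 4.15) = 1.49*v^3 - 0.17*v^2 - 2.97*v - 4.88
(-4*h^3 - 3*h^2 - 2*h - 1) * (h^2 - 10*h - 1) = -4*h^5 + 37*h^4 + 32*h^3 + 22*h^2 + 12*h + 1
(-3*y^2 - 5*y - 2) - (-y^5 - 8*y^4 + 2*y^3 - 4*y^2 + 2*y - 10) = y^5 + 8*y^4 - 2*y^3 + y^2 - 7*y + 8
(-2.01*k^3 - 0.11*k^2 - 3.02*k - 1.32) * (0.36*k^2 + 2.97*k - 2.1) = -0.7236*k^5 - 6.0093*k^4 + 2.8071*k^3 - 9.2136*k^2 + 2.4216*k + 2.772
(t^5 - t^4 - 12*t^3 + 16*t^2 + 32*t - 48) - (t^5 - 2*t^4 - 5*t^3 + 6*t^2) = t^4 - 7*t^3 + 10*t^2 + 32*t - 48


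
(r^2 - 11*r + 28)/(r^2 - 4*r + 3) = (r^2 - 11*r + 28)/(r^2 - 4*r + 3)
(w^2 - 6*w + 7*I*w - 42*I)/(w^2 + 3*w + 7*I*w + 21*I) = (w - 6)/(w + 3)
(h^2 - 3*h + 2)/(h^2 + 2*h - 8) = (h - 1)/(h + 4)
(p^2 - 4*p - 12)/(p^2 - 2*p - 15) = (-p^2 + 4*p + 12)/(-p^2 + 2*p + 15)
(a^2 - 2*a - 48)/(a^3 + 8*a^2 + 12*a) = (a - 8)/(a*(a + 2))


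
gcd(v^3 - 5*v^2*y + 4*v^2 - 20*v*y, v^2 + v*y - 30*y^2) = -v + 5*y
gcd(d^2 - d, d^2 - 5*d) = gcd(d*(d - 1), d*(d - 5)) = d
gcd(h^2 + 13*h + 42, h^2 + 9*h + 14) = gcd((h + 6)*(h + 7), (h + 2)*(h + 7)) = h + 7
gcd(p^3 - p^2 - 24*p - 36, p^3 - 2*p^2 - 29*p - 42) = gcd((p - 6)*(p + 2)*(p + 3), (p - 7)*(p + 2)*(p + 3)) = p^2 + 5*p + 6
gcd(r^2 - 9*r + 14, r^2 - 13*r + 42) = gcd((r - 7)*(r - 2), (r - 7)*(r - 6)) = r - 7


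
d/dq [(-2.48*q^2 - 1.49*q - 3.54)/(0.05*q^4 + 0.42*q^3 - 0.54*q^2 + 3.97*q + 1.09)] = (0.248*q^5 + 1.2651*q^4 + 1.9596*q^3 - 6.1898*q^2 - 9.2296*q + 12.4297)/(0.0025*q^8 + 0.042*q^7 + 0.1224*q^6 - 0.0566*q^5 + 3.7354*q^4 - 3.372*q^3 + 14.5837*q^2 + 8.6546*q + 1.1881)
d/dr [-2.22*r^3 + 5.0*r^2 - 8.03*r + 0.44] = -6.66*r^2 + 10.0*r - 8.03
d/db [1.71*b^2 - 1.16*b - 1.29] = 3.42*b - 1.16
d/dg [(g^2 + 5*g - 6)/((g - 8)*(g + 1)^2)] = (-g^3 - 9*g^2 + 42*g - 130)/(g^5 - 13*g^4 + 19*g^3 + 145*g^2 + 176*g + 64)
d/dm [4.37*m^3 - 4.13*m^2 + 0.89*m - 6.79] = 13.11*m^2 - 8.26*m + 0.89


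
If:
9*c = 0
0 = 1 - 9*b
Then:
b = 1/9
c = 0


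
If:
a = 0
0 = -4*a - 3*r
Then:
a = 0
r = 0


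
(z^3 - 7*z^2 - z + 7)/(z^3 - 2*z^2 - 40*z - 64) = (-z^3 + 7*z^2 + z - 7)/(-z^3 + 2*z^2 + 40*z + 64)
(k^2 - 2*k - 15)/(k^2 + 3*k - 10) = (k^2 - 2*k - 15)/(k^2 + 3*k - 10)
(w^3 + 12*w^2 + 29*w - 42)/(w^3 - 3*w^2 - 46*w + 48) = (w + 7)/(w - 8)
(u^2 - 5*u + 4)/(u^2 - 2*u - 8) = (u - 1)/(u + 2)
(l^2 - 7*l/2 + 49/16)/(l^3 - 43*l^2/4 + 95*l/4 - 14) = (l - 7/4)/(l^2 - 9*l + 8)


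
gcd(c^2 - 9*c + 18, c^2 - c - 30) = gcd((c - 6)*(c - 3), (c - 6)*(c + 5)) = c - 6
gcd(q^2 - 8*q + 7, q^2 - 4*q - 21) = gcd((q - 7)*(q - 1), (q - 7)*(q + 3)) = q - 7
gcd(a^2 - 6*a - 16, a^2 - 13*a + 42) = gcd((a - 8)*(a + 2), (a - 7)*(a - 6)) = 1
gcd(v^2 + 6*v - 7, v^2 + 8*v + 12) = 1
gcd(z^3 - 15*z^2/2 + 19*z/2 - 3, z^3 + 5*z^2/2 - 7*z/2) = z - 1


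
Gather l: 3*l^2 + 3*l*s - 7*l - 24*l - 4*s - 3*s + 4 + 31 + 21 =3*l^2 + l*(3*s - 31) - 7*s + 56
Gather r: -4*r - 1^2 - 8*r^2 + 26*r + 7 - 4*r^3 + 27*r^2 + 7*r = -4*r^3 + 19*r^2 + 29*r + 6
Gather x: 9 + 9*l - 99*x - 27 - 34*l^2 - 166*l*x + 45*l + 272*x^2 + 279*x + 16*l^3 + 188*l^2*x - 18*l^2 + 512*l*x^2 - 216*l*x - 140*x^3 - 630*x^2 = 16*l^3 - 52*l^2 + 54*l - 140*x^3 + x^2*(512*l - 358) + x*(188*l^2 - 382*l + 180) - 18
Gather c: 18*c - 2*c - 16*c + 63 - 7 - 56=0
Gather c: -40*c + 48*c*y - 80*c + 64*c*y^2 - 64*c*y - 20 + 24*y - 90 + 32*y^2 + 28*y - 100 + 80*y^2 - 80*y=c*(64*y^2 - 16*y - 120) + 112*y^2 - 28*y - 210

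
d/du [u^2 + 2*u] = 2*u + 2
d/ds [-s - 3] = -1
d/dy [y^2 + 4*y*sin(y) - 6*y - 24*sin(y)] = 4*y*cos(y) + 2*y + 4*sin(y) - 24*cos(y) - 6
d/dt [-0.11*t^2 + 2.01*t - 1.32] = 2.01 - 0.22*t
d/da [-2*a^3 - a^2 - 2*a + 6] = -6*a^2 - 2*a - 2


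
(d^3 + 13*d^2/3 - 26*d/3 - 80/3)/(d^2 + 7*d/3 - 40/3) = d + 2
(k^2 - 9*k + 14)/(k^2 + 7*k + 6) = (k^2 - 9*k + 14)/(k^2 + 7*k + 6)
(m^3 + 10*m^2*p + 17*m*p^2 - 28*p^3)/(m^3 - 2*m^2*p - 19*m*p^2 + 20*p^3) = (-m - 7*p)/(-m + 5*p)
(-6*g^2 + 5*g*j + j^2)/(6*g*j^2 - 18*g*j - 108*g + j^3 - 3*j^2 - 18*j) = (-g + j)/(j^2 - 3*j - 18)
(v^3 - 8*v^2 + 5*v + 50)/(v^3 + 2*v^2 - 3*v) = (v^3 - 8*v^2 + 5*v + 50)/(v*(v^2 + 2*v - 3))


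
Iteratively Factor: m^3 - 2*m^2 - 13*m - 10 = (m - 5)*(m^2 + 3*m + 2) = (m - 5)*(m + 2)*(m + 1)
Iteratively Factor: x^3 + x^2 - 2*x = (x - 1)*(x^2 + 2*x) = (x - 1)*(x + 2)*(x)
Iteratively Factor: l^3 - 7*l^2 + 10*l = (l)*(l^2 - 7*l + 10) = l*(l - 5)*(l - 2)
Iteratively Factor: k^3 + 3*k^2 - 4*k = (k)*(k^2 + 3*k - 4) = k*(k - 1)*(k + 4)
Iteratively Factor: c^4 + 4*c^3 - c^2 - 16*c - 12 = (c + 1)*(c^3 + 3*c^2 - 4*c - 12) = (c + 1)*(c + 3)*(c^2 - 4) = (c - 2)*(c + 1)*(c + 3)*(c + 2)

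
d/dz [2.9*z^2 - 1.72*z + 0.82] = 5.8*z - 1.72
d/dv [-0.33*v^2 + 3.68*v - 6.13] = 3.68 - 0.66*v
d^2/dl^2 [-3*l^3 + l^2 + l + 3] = 2 - 18*l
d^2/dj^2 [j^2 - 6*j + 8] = 2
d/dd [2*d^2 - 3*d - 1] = 4*d - 3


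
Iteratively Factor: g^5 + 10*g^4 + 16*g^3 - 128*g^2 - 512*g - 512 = (g + 4)*(g^4 + 6*g^3 - 8*g^2 - 96*g - 128) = (g + 4)^2*(g^3 + 2*g^2 - 16*g - 32) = (g - 4)*(g + 4)^2*(g^2 + 6*g + 8) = (g - 4)*(g + 2)*(g + 4)^2*(g + 4)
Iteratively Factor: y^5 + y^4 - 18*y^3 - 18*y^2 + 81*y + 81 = (y + 3)*(y^4 - 2*y^3 - 12*y^2 + 18*y + 27) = (y - 3)*(y + 3)*(y^3 + y^2 - 9*y - 9) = (y - 3)*(y + 3)^2*(y^2 - 2*y - 3) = (y - 3)*(y + 1)*(y + 3)^2*(y - 3)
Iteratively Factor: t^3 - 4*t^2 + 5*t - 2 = (t - 1)*(t^2 - 3*t + 2) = (t - 2)*(t - 1)*(t - 1)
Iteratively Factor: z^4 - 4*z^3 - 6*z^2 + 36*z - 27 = (z - 3)*(z^3 - z^2 - 9*z + 9) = (z - 3)*(z + 3)*(z^2 - 4*z + 3) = (z - 3)*(z - 1)*(z + 3)*(z - 3)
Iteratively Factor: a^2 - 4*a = (a - 4)*(a)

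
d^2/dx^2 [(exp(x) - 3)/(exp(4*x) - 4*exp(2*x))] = (9*exp(5*x) - 48*exp(4*x) - 8*exp(3*x) + 144*exp(2*x) + 16*exp(x) - 192)*exp(-2*x)/(exp(6*x) - 12*exp(4*x) + 48*exp(2*x) - 64)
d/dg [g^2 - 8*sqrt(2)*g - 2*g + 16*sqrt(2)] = 2*g - 8*sqrt(2) - 2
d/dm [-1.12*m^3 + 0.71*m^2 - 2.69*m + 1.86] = -3.36*m^2 + 1.42*m - 2.69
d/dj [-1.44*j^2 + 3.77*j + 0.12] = 3.77 - 2.88*j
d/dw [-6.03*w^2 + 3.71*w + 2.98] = 3.71 - 12.06*w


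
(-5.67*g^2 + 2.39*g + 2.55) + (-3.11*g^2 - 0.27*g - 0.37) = -8.78*g^2 + 2.12*g + 2.18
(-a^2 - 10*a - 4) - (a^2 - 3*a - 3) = -2*a^2 - 7*a - 1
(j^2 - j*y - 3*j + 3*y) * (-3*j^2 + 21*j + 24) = -3*j^4 + 3*j^3*y + 30*j^3 - 30*j^2*y - 39*j^2 + 39*j*y - 72*j + 72*y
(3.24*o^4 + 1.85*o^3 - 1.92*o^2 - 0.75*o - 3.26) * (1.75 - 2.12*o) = -6.8688*o^5 + 1.748*o^4 + 7.3079*o^3 - 1.77*o^2 + 5.5987*o - 5.705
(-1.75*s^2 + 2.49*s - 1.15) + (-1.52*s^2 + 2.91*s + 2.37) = -3.27*s^2 + 5.4*s + 1.22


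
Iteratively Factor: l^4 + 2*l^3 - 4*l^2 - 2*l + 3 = (l + 1)*(l^3 + l^2 - 5*l + 3) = (l - 1)*(l + 1)*(l^2 + 2*l - 3) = (l - 1)*(l + 1)*(l + 3)*(l - 1)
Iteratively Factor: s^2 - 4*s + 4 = (s - 2)*(s - 2)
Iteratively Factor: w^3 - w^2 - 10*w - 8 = (w + 2)*(w^2 - 3*w - 4) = (w - 4)*(w + 2)*(w + 1)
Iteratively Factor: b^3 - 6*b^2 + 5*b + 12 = (b - 3)*(b^2 - 3*b - 4) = (b - 3)*(b + 1)*(b - 4)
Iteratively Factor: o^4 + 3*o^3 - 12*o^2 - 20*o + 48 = (o + 3)*(o^3 - 12*o + 16) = (o - 2)*(o + 3)*(o^2 + 2*o - 8) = (o - 2)*(o + 3)*(o + 4)*(o - 2)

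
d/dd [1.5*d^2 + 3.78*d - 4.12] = 3.0*d + 3.78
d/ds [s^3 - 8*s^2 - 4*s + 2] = 3*s^2 - 16*s - 4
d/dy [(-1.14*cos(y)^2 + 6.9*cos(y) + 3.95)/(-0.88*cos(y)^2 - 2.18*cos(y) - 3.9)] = (-8.5572*cos(y)^2 - 15.844*cos(y) + 18.299)*sin(y)/(0.7744*cos(y)^4 + 3.8368*cos(y)^3 + 11.6164*cos(y)^2 + 17.004*cos(y) + 15.21)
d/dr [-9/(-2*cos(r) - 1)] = 18*sin(r)/(2*cos(r) + 1)^2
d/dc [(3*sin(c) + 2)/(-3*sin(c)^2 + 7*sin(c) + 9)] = (9*sin(c)^2 + 12*sin(c) + 13)*cos(c)/(3*sin(c)^2 - 7*sin(c) - 9)^2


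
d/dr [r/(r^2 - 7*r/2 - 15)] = 4*(-r^2 - 15)/(4*r^4 - 28*r^3 - 71*r^2 + 420*r + 900)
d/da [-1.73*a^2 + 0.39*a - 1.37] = 0.39 - 3.46*a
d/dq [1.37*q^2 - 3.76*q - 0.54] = 2.74*q - 3.76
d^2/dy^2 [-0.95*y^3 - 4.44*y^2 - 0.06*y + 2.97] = -5.7*y - 8.88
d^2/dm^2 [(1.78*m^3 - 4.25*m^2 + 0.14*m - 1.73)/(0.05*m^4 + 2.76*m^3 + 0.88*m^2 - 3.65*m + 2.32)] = (0.00889999999999999*m^9 - 0.0637499999999989*m^8 - 3.98471999999995*m^7 - 68.2516080000003*m^6 + 92.6008439999999*m^5 - 539.145396*m^4 + 330.594872*m^3 + 49.803192*m^2 + 155.574864*m - 82.411274)/(0.000125*m^12 + 0.0207*m^11 + 1.14924*m^10 + 21.725841*m^9 + 17.221824*m^8 - 76.043328*m^7 + 3.12010299999998*m^6 + 133.099116*m^5 - 98.861496*m^4 - 48.771893*m^3 + 106.934136*m^2 - 58.93728*m + 12.487168)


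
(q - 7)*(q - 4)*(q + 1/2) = q^3 - 21*q^2/2 + 45*q/2 + 14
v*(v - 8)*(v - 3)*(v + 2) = v^4 - 9*v^3 + 2*v^2 + 48*v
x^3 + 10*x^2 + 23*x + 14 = (x + 1)*(x + 2)*(x + 7)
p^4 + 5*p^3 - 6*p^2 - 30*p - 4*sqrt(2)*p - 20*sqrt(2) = (p + 5)*(p - 2*sqrt(2))*(p + sqrt(2))^2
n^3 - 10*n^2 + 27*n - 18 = (n - 6)*(n - 3)*(n - 1)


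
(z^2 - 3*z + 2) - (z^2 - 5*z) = 2*z + 2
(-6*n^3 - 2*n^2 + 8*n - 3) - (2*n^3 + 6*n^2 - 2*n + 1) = -8*n^3 - 8*n^2 + 10*n - 4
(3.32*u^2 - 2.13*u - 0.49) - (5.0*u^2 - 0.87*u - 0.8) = -1.68*u^2 - 1.26*u + 0.31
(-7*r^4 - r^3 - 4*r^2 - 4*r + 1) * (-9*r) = 63*r^5 + 9*r^4 + 36*r^3 + 36*r^2 - 9*r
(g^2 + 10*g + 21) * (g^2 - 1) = g^4 + 10*g^3 + 20*g^2 - 10*g - 21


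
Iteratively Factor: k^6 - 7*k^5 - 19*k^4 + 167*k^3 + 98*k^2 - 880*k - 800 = (k - 5)*(k^5 - 2*k^4 - 29*k^3 + 22*k^2 + 208*k + 160) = (k - 5)*(k - 4)*(k^4 + 2*k^3 - 21*k^2 - 62*k - 40) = (k - 5)^2*(k - 4)*(k^3 + 7*k^2 + 14*k + 8) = (k - 5)^2*(k - 4)*(k + 2)*(k^2 + 5*k + 4) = (k - 5)^2*(k - 4)*(k + 2)*(k + 4)*(k + 1)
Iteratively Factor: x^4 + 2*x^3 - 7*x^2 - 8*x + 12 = (x + 2)*(x^3 - 7*x + 6) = (x - 1)*(x + 2)*(x^2 + x - 6) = (x - 2)*(x - 1)*(x + 2)*(x + 3)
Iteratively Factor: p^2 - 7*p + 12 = (p - 4)*(p - 3)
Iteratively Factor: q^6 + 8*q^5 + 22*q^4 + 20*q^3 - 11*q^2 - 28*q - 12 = (q + 2)*(q^5 + 6*q^4 + 10*q^3 - 11*q - 6) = (q + 2)*(q + 3)*(q^4 + 3*q^3 + q^2 - 3*q - 2) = (q + 1)*(q + 2)*(q + 3)*(q^3 + 2*q^2 - q - 2) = (q + 1)^2*(q + 2)*(q + 3)*(q^2 + q - 2) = (q + 1)^2*(q + 2)^2*(q + 3)*(q - 1)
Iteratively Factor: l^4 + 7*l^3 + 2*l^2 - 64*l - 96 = (l + 4)*(l^3 + 3*l^2 - 10*l - 24) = (l + 4)^2*(l^2 - l - 6) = (l + 2)*(l + 4)^2*(l - 3)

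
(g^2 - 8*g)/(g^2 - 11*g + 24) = g/(g - 3)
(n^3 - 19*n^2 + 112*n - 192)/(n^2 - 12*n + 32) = (n^2 - 11*n + 24)/(n - 4)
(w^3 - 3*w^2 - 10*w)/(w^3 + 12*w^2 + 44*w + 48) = w*(w - 5)/(w^2 + 10*w + 24)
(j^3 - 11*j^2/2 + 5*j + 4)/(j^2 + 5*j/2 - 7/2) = (2*j^3 - 11*j^2 + 10*j + 8)/(2*j^2 + 5*j - 7)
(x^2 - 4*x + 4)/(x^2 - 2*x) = (x - 2)/x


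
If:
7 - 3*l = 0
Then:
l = 7/3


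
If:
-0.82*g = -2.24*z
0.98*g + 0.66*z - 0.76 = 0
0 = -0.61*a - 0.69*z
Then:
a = -0.26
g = 0.62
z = 0.23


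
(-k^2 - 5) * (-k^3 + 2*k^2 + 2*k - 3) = k^5 - 2*k^4 + 3*k^3 - 7*k^2 - 10*k + 15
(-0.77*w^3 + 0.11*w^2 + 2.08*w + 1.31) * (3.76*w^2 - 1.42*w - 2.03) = -2.8952*w^5 + 1.507*w^4 + 9.2277*w^3 + 1.7487*w^2 - 6.0826*w - 2.6593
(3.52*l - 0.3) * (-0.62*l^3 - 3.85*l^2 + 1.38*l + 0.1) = -2.1824*l^4 - 13.366*l^3 + 6.0126*l^2 - 0.0619999999999999*l - 0.03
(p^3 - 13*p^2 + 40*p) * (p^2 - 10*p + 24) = p^5 - 23*p^4 + 194*p^3 - 712*p^2 + 960*p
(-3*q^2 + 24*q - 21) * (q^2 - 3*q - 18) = -3*q^4 + 33*q^3 - 39*q^2 - 369*q + 378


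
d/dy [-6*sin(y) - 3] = -6*cos(y)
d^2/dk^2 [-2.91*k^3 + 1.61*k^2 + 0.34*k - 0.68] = 3.22 - 17.46*k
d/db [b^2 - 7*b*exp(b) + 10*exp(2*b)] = -7*b*exp(b) + 2*b + 20*exp(2*b) - 7*exp(b)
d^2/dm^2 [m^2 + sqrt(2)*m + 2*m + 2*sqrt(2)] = 2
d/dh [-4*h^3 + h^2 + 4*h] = -12*h^2 + 2*h + 4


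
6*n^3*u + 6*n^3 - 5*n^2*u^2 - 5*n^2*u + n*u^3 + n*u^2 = (-3*n + u)*(-2*n + u)*(n*u + n)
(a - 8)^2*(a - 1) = a^3 - 17*a^2 + 80*a - 64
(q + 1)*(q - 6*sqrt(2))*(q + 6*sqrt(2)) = q^3 + q^2 - 72*q - 72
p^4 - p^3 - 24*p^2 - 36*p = p*(p - 6)*(p + 2)*(p + 3)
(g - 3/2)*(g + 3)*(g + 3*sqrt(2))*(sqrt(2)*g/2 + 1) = sqrt(2)*g^4/2 + 3*sqrt(2)*g^3/4 + 4*g^3 + 3*sqrt(2)*g^2/4 + 6*g^2 - 18*g + 9*sqrt(2)*g/2 - 27*sqrt(2)/2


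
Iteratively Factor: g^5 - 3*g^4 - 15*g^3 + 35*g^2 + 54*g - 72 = (g + 3)*(g^4 - 6*g^3 + 3*g^2 + 26*g - 24) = (g + 2)*(g + 3)*(g^3 - 8*g^2 + 19*g - 12) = (g - 1)*(g + 2)*(g + 3)*(g^2 - 7*g + 12) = (g - 4)*(g - 1)*(g + 2)*(g + 3)*(g - 3)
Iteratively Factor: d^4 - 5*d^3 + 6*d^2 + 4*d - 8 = (d - 2)*(d^3 - 3*d^2 + 4) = (d - 2)*(d + 1)*(d^2 - 4*d + 4) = (d - 2)^2*(d + 1)*(d - 2)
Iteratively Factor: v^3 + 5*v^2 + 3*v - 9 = (v - 1)*(v^2 + 6*v + 9) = (v - 1)*(v + 3)*(v + 3)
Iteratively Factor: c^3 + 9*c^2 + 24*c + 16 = (c + 1)*(c^2 + 8*c + 16) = (c + 1)*(c + 4)*(c + 4)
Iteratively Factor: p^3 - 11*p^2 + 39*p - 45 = (p - 3)*(p^2 - 8*p + 15) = (p - 5)*(p - 3)*(p - 3)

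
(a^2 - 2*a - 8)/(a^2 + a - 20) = (a + 2)/(a + 5)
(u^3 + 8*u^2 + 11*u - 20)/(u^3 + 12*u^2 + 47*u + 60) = (u - 1)/(u + 3)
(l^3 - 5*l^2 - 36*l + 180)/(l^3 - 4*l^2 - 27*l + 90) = (l^2 + l - 30)/(l^2 + 2*l - 15)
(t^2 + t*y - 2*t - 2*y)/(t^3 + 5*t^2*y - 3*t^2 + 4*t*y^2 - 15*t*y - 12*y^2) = (t - 2)/(t^2 + 4*t*y - 3*t - 12*y)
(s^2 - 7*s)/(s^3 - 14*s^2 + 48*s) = (s - 7)/(s^2 - 14*s + 48)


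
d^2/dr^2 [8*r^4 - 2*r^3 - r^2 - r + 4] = 96*r^2 - 12*r - 2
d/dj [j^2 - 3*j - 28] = 2*j - 3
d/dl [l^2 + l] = 2*l + 1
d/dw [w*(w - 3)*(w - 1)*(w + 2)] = 4*w^3 - 6*w^2 - 10*w + 6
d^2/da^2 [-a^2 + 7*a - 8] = -2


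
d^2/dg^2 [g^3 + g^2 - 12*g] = 6*g + 2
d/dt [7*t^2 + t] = 14*t + 1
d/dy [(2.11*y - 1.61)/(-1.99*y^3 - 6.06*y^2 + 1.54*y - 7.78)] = (8.3978*y^3 + 3.1749*y^2 - 19.5132*y - 13.9364)/(3.9601*y^6 + 24.1188*y^5 + 30.5944*y^4 + 12.2996*y^3 + 96.6652*y^2 - 23.9624*y + 60.5284)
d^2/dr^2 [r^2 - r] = 2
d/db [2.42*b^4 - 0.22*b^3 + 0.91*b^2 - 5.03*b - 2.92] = 9.68*b^3 - 0.66*b^2 + 1.82*b - 5.03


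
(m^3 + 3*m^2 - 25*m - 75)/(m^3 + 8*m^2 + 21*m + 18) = (m^2 - 25)/(m^2 + 5*m + 6)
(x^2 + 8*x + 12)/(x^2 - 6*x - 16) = (x + 6)/(x - 8)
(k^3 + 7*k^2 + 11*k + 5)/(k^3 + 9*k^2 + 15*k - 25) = (k^2 + 2*k + 1)/(k^2 + 4*k - 5)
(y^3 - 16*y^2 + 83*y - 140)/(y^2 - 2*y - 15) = (y^2 - 11*y + 28)/(y + 3)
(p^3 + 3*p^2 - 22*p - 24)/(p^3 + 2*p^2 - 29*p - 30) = (p - 4)/(p - 5)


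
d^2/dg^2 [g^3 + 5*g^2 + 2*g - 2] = 6*g + 10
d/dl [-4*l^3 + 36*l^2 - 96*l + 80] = -12*l^2 + 72*l - 96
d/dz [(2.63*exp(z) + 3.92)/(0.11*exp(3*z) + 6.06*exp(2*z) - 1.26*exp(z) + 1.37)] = (-0.5786*exp(3*z) - 17.2314*exp(2*z) - 47.5104*exp(z) + 8.5423)*exp(z)/(0.0121*exp(6*z) + 1.3332*exp(5*z) + 36.4464*exp(4*z) - 14.9698*exp(3*z) + 18.192*exp(2*z) - 3.4524*exp(z) + 1.8769)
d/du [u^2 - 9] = 2*u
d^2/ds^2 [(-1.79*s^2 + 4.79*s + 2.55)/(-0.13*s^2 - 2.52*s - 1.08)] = (2.77555756156289e-17*s^4 - 1.33471*s^3 - 1.76646599999999*s^2 - 0.977184000000008*s - 1.42235999999999)/(0.002197*s^6 + 0.127764*s^5 + 2.531412*s^4 + 18.125856*s^3 + 21.030192*s^2 + 8.817984*s + 1.259712)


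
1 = 1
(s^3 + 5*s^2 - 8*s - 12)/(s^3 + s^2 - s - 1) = (s^2 + 4*s - 12)/(s^2 - 1)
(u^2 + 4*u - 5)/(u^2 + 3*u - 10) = (u - 1)/(u - 2)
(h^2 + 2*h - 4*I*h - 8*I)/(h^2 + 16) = (h + 2)/(h + 4*I)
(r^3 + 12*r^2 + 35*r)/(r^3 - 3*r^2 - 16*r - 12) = r*(r^2 + 12*r + 35)/(r^3 - 3*r^2 - 16*r - 12)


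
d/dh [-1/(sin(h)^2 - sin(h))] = (2/tan(h) - cos(h)/sin(h)^2)/(sin(h) - 1)^2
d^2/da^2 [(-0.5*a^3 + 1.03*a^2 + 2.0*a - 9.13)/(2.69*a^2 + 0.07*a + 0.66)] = (7.105427357601e-15*a^5 - 7.105427357601e-15*a^4 + 30.327002*a^3 - 407.50413*a^2 - 32.926674*a + 33.041866)/(19.465109*a^6 + 1.519581*a^5 + 14.367021*a^4 + 0.746011*a^3 + 3.524994*a^2 + 0.091476*a + 0.287496)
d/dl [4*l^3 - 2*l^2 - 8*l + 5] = 12*l^2 - 4*l - 8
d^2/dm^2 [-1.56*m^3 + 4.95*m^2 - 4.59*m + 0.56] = 9.9 - 9.36*m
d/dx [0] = 0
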